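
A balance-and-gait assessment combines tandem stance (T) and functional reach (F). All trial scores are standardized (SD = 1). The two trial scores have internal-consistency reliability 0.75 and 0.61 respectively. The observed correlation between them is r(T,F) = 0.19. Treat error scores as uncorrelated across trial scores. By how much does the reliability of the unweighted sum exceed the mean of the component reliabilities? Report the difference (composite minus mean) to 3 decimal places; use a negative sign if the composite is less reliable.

Var(sum) = 2 + 0.38 = 2.38; true-score variance = 1.36 + 0.38 = 1.74; composite reliability = 0.7311.
Mean component reliability = 0.6800.
Difference = 0.7311 − 0.6800 = 0.051.

0.051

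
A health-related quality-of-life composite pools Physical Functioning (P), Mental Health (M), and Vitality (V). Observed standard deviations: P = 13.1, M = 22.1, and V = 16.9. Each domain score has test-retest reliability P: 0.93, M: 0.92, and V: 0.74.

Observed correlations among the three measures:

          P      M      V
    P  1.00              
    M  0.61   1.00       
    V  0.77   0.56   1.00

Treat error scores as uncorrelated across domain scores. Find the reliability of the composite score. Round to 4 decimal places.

Var(P+M+V) = 13.1² + 22.1² + 16.9² + 2·[13.1·22.1·0.61 + 13.1·16.9·0.77 + 22.1·16.9·0.56] = 945.63 + 1112.45 = 2058.08.
Under uncorrelated errors the observed covariances equal the true-score covariances, so only the own-variance terms attenuate.
True-score variance = [13.1²·0.93 + 22.1²·0.92 + 16.9²·0.74] + 1112.45 = 820.286 + 1112.45 = 1932.74.
Reliability = 1932.74 / 2058.08 = 0.9391.

0.9391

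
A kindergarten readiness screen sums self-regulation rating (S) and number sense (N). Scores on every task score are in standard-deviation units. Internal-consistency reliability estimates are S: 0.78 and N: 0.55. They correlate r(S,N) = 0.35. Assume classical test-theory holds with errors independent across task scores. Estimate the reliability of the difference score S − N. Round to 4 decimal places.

Var(S−N) = 1 + 1 − 2·0.35 = 2 − 0.7 = 1.3.
Under uncorrelated errors the observed covariances equal the true-score covariances, so only the own-variance terms attenuate.
True-score variance = [0.78 + 0.55] − 0.7 = 1.33 − 0.7 = 0.63.
Reliability = 0.63 / 1.3 = 0.4846.

0.4846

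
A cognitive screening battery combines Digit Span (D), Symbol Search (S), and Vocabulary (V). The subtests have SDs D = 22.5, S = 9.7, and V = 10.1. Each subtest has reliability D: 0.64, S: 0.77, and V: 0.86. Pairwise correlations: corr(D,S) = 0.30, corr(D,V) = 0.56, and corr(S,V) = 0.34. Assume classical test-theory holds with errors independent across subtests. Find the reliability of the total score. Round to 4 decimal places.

Var(D+S+V) = 22.5² + 9.7² + 10.1² + 2·[22.5·9.7·0.30 + 22.5·10.1·0.56 + 9.7·10.1·0.34] = 702.35 + 452.09 = 1154.44.
Because errors are independent across components, Cov(Tᵢ,Tⱼ) = Cov(Xᵢ,Xⱼ); the off-diagonal part of the true-score variance is the same as above.
True-score variance = [22.5²·0.64 + 9.7²·0.77 + 10.1²·0.86] + 452.09 = 484.178 + 452.09 = 936.267.
Reliability = 936.267 / 1154.44 = 0.8110.

0.8110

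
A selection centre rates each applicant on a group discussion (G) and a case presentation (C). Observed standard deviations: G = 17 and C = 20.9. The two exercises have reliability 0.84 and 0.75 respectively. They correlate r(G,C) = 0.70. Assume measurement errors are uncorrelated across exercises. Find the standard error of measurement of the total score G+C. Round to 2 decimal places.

Var(total) = 725.81 + 497.42 = 1223.23.
True-score variance = 570.367 + 497.42 = 1067.79, so reliability = 0.8729.
Error variance = 1223.23 − 1067.79 = 155.442; SEM = √155.442 = 12.47.

12.47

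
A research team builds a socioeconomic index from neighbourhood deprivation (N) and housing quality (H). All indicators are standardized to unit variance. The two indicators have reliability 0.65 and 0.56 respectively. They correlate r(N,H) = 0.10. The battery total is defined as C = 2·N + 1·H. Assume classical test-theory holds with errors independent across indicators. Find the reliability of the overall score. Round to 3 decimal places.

Var(C) = 2² + 1 + 2·[2·0.10] = 5 + 0.4 = 5.4.
Because errors are independent across components, Cov(Tᵢ,Tⱼ) = Cov(Xᵢ,Xⱼ); the off-diagonal part of the true-score variance is the same as above.
True-score variance = [2²·0.65 + 0.56] + 0.4 = 3.16 + 0.4 = 3.56.
Reliability = 3.56 / 5.4 = 0.659.

0.659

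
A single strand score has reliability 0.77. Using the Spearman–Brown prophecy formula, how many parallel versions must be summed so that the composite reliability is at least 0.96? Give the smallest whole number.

k ≥ ρ*(1−ρ₁)/(ρ₁(1−ρ*)) = 0.96·0.23 / (0.77·0.04) = 7.169.
Smallest integer k = 8.

8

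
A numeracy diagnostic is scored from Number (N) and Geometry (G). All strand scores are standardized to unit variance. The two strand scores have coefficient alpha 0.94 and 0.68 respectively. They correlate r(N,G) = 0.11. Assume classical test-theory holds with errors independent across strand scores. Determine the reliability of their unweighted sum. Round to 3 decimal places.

Var(N+G) = 2 + 2·[0.11] = 2 + 0.22 = 2.22.
Because errors are independent across components, Cov(Tᵢ,Tⱼ) = Cov(Xᵢ,Xⱼ); the off-diagonal part of the true-score variance is the same as above.
True-score variance = [0.94 + 0.68] + 0.22 = 1.62 + 0.22 = 1.84.
Reliability = 1.84 / 2.22 = 0.829.

0.829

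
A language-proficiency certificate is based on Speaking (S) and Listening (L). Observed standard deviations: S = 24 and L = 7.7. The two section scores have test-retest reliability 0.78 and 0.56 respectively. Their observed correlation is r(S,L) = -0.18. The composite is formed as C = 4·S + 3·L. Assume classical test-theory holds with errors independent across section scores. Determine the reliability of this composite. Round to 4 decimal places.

Var(C) = 4²·24² + 3²·7.7² + 2·[12·24·7.7·(-0.18)] = 9749.61 − 798.336 = 8951.27.
With uncorrelated errors the cross-covariances are all true-score covariance, so they carry over unchanged; only the diagonal terms shrink to ρᵢσᵢ².
True-score variance = [4²·24²·0.78 + 3²·7.7²·0.56] − 798.336 = 7487.3 − 798.336 = 6688.97.
Reliability = 6688.97 / 8951.27 = 0.7473.

0.7473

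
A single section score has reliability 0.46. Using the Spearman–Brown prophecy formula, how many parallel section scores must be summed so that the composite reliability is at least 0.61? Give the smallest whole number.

2

k ≥ ρ*(1−ρ₁)/(ρ₁(1−ρ*)) = 0.61·0.54 / (0.46·0.39) = 1.836.
Smallest integer k = 2.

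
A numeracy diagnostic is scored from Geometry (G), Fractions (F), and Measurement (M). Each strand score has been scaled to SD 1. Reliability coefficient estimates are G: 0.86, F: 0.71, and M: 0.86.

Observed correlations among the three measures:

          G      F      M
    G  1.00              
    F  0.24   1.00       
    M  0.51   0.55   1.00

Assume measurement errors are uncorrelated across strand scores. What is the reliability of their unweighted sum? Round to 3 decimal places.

Var(G+F+M) = 3 + 2·[0.24 + 0.51 + 0.55] = 3 + 2.6 = 5.6.
Under uncorrelated errors the observed covariances equal the true-score covariances, so only the own-variance terms attenuate.
True-score variance = [0.86 + 0.71 + 0.86] + 2.6 = 2.43 + 2.6 = 5.03.
Reliability = 5.03 / 5.6 = 0.898.

0.898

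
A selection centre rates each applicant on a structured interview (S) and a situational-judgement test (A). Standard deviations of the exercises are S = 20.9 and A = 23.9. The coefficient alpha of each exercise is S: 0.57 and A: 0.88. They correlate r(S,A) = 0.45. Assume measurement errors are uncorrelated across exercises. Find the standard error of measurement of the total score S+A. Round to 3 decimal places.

Var(total) = 1008.02 + 449.559 = 1457.58.
True-score variance = 751.646 + 449.559 = 1201.21, so reliability = 0.8241.
Error variance = 1457.58 − 1201.21 = 256.373; SEM = √256.373 = 16.012.

16.012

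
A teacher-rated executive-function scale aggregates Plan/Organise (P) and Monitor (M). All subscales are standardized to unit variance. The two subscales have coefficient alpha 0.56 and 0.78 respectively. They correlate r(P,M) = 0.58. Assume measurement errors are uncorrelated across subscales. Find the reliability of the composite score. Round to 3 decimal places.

0.791

Var(P+M) = 2 + 2·[0.58] = 2 + 1.16 = 3.16.
Under uncorrelated errors the observed covariances equal the true-score covariances, so only the own-variance terms attenuate.
True-score variance = [0.56 + 0.78] + 1.16 = 1.34 + 1.16 = 2.5.
Reliability = 2.5 / 3.16 = 0.791.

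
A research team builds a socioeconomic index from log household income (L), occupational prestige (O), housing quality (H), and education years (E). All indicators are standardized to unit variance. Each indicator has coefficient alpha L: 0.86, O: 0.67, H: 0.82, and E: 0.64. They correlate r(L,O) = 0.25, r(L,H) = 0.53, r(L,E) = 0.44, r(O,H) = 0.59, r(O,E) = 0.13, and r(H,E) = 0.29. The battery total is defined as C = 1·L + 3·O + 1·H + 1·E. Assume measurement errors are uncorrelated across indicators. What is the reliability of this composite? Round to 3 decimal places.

Var(C) = 1 + 3² + 1 + 1 + 2·[3·0.25 + 0.53 + 0.44 + 3·0.59 + 3·0.13 + 0.29] = 12 + 8.34 = 20.34.
Because errors are independent across components, Cov(Tᵢ,Tⱼ) = Cov(Xᵢ,Xⱼ); the off-diagonal part of the true-score variance is the same as above.
True-score variance = [0.86 + 3²·0.67 + 0.82 + 0.64] + 8.34 = 8.35 + 8.34 = 16.69.
Reliability = 16.69 / 20.34 = 0.821.

0.821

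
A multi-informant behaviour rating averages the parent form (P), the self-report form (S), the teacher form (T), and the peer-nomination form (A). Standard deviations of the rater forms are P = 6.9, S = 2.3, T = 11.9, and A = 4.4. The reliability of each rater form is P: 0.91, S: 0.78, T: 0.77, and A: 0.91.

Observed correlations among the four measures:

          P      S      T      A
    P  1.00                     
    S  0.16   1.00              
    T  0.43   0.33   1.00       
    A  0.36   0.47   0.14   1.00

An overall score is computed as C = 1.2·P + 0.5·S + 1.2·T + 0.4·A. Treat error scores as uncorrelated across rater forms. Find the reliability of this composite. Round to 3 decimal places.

0.870

Var(C) = 1.2²·6.9² + 0.5²·2.3² + 1.2²·11.9² + 0.4²·4.4² + 2·[0.6·6.9·2.3·0.16 + 1.44·6.9·11.9·0.43 + 0.48·6.9·4.4·0.36 + 0.6·2.3·11.9·0.33 + 0.2·2.3·4.4·0.47 + 0.48·11.9·4.4·0.14] = 276.897 + 135.003 = 411.9.
Under uncorrelated errors the observed covariances equal the true-score covariances, so only the own-variance terms attenuate.
True-score variance = [1.2²·6.9²·0.91 + 0.5²·2.3²·0.78 + 1.2²·11.9²·0.77 + 0.4²·4.4²·0.91] + 135.003 = 223.256 + 135.003 = 358.258.
Reliability = 358.258 / 411.9 = 0.870.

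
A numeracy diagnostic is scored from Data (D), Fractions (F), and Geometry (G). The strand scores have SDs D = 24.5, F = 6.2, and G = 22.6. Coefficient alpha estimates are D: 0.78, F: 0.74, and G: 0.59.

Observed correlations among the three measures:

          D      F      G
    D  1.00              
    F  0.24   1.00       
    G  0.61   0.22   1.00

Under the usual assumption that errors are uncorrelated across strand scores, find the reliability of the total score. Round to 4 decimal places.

Var(D+F+G) = 24.5² + 6.2² + 22.6² + 2·[24.5·6.2·0.24 + 24.5·22.6·0.61 + 6.2·22.6·0.22] = 1149.45 + 810.079 = 1959.53.
Under uncorrelated errors the observed covariances equal the true-score covariances, so only the own-variance terms attenuate.
True-score variance = [24.5²·0.78 + 6.2²·0.74 + 22.6²·0.59] + 810.079 = 797.989 + 810.079 = 1608.07.
Reliability = 1608.07 / 1959.53 = 0.8206.

0.8206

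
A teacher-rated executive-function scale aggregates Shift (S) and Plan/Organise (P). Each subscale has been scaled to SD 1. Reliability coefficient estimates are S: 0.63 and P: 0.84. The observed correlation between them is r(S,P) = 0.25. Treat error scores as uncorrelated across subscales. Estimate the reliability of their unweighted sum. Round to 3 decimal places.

Var(S+P) = 2 + 2·[0.25] = 2 + 0.5 = 2.5.
With uncorrelated errors the cross-covariances are all true-score covariance, so they carry over unchanged; only the diagonal terms shrink to ρᵢσᵢ².
True-score variance = [0.63 + 0.84] + 0.5 = 1.47 + 0.5 = 1.97.
Reliability = 1.97 / 2.5 = 0.788.

0.788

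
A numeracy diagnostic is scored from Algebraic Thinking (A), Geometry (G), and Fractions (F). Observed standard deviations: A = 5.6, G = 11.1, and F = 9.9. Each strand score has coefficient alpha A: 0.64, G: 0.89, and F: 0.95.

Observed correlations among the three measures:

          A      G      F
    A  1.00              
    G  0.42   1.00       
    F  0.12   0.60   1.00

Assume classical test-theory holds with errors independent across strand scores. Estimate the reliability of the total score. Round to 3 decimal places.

0.934

Var(A+G+F) = 5.6² + 11.1² + 9.9² + 2·[5.6·11.1·0.42 + 5.6·9.9·0.12 + 11.1·9.9·0.60] = 252.58 + 197.388 = 449.968.
With uncorrelated errors the cross-covariances are all true-score covariance, so they carry over unchanged; only the diagonal terms shrink to ρᵢσᵢ².
True-score variance = [5.6²·0.64 + 11.1²·0.89 + 9.9²·0.95] + 197.388 = 222.837 + 197.388 = 420.225.
Reliability = 420.225 / 449.968 = 0.934.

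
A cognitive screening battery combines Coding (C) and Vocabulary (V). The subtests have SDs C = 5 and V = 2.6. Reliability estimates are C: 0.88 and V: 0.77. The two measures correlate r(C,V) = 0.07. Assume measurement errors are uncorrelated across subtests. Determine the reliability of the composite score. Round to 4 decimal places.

Var(C+V) = 5² + 2.6² + 2·[5·2.6·0.07] = 31.76 + 1.82 = 33.58.
Under uncorrelated errors the observed covariances equal the true-score covariances, so only the own-variance terms attenuate.
True-score variance = [5²·0.88 + 2.6²·0.77] + 1.82 = 27.2052 + 1.82 = 29.0252.
Reliability = 29.0252 / 33.58 = 0.8644.

0.8644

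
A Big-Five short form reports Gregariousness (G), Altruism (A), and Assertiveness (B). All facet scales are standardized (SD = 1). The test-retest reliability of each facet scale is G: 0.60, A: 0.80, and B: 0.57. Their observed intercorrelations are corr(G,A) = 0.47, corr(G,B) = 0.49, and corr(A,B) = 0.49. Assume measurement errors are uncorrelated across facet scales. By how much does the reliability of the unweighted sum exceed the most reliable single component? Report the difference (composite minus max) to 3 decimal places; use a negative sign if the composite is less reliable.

Var(sum) = 3 + 2.9 = 5.9; true-score variance = 1.97 + 2.9 = 4.87; composite reliability = 0.8254.
Max component reliability = 0.8000.
Difference = 0.8254 − 0.8000 = 0.025.

0.025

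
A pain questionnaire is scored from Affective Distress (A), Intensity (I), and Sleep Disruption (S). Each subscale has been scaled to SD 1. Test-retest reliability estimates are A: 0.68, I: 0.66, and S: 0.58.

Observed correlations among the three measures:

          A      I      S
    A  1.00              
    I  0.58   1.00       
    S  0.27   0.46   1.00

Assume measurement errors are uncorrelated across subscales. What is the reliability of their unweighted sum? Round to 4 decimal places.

0.8078

Var(A+I+S) = 3 + 2·[0.58 + 0.27 + 0.46] = 3 + 2.62 = 5.62.
Under uncorrelated errors the observed covariances equal the true-score covariances, so only the own-variance terms attenuate.
True-score variance = [0.68 + 0.66 + 0.58] + 2.62 = 1.92 + 2.62 = 4.54.
Reliability = 4.54 / 5.62 = 0.8078.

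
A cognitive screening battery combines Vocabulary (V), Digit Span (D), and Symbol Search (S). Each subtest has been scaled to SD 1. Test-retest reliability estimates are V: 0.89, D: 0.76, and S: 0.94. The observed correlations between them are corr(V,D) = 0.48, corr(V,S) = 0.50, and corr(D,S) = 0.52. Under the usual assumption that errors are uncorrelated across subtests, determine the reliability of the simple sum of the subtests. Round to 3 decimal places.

0.932

Var(V+D+S) = 3 + 2·[0.48 + 0.50 + 0.52] = 3 + 3 = 6.
Under uncorrelated errors the observed covariances equal the true-score covariances, so only the own-variance terms attenuate.
True-score variance = [0.89 + 0.76 + 0.94] + 3 = 2.59 + 3 = 5.59.
Reliability = 5.59 / 6 = 0.932.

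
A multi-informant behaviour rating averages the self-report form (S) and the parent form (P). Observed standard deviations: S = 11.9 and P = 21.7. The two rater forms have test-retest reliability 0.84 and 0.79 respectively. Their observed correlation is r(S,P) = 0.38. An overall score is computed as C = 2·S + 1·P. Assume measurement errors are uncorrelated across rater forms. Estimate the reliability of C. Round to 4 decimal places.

Var(C) = 2²·11.9² + 21.7² + 2·[2·11.9·21.7·0.38] = 1037.33 + 392.51 = 1429.84.
Under uncorrelated errors the observed covariances equal the true-score covariances, so only the own-variance terms attenuate.
True-score variance = [2²·11.9²·0.84 + 21.7²·0.79] + 392.51 = 847.813 + 392.51 = 1240.32.
Reliability = 1240.32 / 1429.84 = 0.8675.

0.8675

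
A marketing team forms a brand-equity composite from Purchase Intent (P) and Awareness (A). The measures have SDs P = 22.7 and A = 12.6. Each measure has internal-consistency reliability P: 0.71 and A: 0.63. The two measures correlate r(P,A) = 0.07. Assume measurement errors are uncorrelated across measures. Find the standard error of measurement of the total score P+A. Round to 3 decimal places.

14.428

Var(total) = 674.05 + 40.0428 = 714.093.
True-score variance = 465.875 + 40.0428 = 505.917, so reliability = 0.7085.
Error variance = 714.093 − 505.917 = 208.175; SEM = √208.175 = 14.428.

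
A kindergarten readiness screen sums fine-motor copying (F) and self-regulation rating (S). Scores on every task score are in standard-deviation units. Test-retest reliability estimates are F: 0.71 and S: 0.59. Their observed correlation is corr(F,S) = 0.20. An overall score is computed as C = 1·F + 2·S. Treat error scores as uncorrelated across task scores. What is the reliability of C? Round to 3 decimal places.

Var(C) = 1 + 2² + 2·[2·0.20] = 5 + 0.8 = 5.8.
With uncorrelated errors the cross-covariances are all true-score covariance, so they carry over unchanged; only the diagonal terms shrink to ρᵢσᵢ².
True-score variance = [0.71 + 2²·0.59] + 0.8 = 3.07 + 0.8 = 3.87.
Reliability = 3.87 / 5.8 = 0.667.

0.667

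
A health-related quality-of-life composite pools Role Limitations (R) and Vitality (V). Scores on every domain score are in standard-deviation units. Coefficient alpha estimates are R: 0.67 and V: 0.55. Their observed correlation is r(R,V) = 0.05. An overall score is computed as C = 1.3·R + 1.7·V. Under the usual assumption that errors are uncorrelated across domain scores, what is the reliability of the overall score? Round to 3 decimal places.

0.613

Var(C) = 1.3² + 1.7² + 2·[2.21·0.05] = 4.58 + 0.221 = 4.801.
With uncorrelated errors the cross-covariances are all true-score covariance, so they carry over unchanged; only the diagonal terms shrink to ρᵢσᵢ².
True-score variance = [1.3²·0.67 + 1.7²·0.55] + 0.221 = 2.7218 + 0.221 = 2.9428.
Reliability = 2.9428 / 4.801 = 0.613.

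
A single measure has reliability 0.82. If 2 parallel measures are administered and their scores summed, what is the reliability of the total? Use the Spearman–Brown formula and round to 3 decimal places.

ρ_k = kρ / (1 + (k−1)ρ) = 2·0.82 / (1 + 1·0.82) = 1.640 / 1.820 = 0.901.

0.901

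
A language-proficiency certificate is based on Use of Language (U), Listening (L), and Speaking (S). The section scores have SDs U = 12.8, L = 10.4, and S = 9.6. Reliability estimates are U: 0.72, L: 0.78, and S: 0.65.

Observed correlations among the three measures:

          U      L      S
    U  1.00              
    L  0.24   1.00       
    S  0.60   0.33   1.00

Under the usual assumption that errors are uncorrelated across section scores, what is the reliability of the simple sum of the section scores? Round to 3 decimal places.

Var(U+L+S) = 12.8² + 10.4² + 9.6² + 2·[12.8·10.4·0.24 + 12.8·9.6·0.60 + 10.4·9.6·0.33] = 364.16 + 277.248 = 641.408.
With uncorrelated errors the cross-covariances are all true-score covariance, so they carry over unchanged; only the diagonal terms shrink to ρᵢσᵢ².
True-score variance = [12.8²·0.72 + 10.4²·0.78 + 9.6²·0.65] + 277.248 = 262.234 + 277.248 = 539.482.
Reliability = 539.482 / 641.408 = 0.841.

0.841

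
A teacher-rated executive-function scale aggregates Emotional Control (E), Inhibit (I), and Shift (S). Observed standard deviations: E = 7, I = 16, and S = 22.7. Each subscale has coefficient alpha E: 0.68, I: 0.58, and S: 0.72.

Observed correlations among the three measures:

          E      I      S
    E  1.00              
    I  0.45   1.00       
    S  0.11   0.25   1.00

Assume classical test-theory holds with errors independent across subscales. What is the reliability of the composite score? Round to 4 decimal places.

0.7649

Var(E+I+S) = 7² + 16² + 22.7² + 2·[7·16·0.45 + 7·22.7·0.11 + 16·22.7·0.25] = 820.29 + 317.358 = 1137.65.
Because errors are independent across components, Cov(Tᵢ,Tⱼ) = Cov(Xᵢ,Xⱼ); the off-diagonal part of the true-score variance is the same as above.
True-score variance = [7²·0.68 + 16²·0.58 + 22.7²·0.72] + 317.358 = 552.809 + 317.358 = 870.167.
Reliability = 870.167 / 1137.65 = 0.7649.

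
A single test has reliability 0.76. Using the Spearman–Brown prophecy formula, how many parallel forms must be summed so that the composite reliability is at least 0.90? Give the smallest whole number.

3

k ≥ ρ*(1−ρ₁)/(ρ₁(1−ρ*)) = 0.90·0.24 / (0.76·0.10) = 2.842.
Smallest integer k = 3.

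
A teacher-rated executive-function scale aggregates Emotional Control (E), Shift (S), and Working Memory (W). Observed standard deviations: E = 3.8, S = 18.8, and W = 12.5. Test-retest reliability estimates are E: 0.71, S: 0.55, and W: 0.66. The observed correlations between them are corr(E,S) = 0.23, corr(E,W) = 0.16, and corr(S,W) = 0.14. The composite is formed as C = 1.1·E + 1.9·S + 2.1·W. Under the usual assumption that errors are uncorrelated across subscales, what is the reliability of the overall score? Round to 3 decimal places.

Var(C) = 1.1²·3.8² + 1.9²·18.8² + 2.1²·12.5² + 2·[2.09·3.8·18.8·0.23 + 2.31·3.8·12.5·0.16 + 3.99·18.8·12.5·0.14] = 1982.45 + 366.336 = 2348.79.
Because errors are independent across components, Cov(Tᵢ,Tⱼ) = Cov(Xᵢ,Xⱼ); the off-diagonal part of the true-score variance is the same as above.
True-score variance = [1.1²·3.8²·0.71 + 1.9²·18.8²·0.55 + 2.1²·12.5²·0.66] + 366.336 = 1168.94 + 366.336 = 1535.28.
Reliability = 1535.28 / 2348.79 = 0.654.

0.654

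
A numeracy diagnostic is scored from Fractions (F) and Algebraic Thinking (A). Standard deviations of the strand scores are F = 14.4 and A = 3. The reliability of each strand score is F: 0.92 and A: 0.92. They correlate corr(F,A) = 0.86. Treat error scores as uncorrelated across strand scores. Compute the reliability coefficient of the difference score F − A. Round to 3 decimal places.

0.878

Var(F−A) = 14.4² + 3² − 2·14.4·3·0.86 = 216.36 − 74.304 = 142.056.
Because errors are independent across components, Cov(Tᵢ,Tⱼ) = Cov(Xᵢ,Xⱼ); the off-diagonal part of the true-score variance is the same as above.
True-score variance = [14.4²·0.92 + 3²·0.92] − 74.304 = 199.051 − 74.304 = 124.747.
Reliability = 124.747 / 142.056 = 0.878.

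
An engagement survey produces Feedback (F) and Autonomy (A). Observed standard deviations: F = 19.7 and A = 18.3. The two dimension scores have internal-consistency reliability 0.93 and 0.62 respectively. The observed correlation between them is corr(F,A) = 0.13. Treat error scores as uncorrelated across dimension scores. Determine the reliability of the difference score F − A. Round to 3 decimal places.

Var(F−A) = 19.7² + 18.3² − 2·19.7·18.3·0.13 = 722.98 − 93.7326 = 629.247.
Under uncorrelated errors the observed covariances equal the true-score covariances, so only the own-variance terms attenuate.
True-score variance = [19.7²·0.93 + 18.3²·0.62] − 93.7326 = 568.556 − 93.7326 = 474.823.
Reliability = 474.823 / 629.247 = 0.755.

0.755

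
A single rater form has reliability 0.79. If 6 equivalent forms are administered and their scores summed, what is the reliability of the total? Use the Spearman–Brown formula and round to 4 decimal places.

0.9576

ρ_k = kρ / (1 + (k−1)ρ) = 6·0.79 / (1 + 5·0.79) = 4.740 / 4.950 = 0.9576.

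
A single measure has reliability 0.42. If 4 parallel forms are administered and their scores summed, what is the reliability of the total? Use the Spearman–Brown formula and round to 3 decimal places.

0.743

ρ_k = kρ / (1 + (k−1)ρ) = 4·0.42 / (1 + 3·0.42) = 1.680 / 2.260 = 0.743.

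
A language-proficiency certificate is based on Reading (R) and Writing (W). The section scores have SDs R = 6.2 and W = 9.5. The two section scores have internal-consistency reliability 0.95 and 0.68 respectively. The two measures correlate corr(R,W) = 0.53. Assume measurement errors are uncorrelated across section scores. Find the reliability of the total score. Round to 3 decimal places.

Var(R+W) = 6.2² + 9.5² + 2·[6.2·9.5·0.53] = 128.69 + 62.434 = 191.124.
Because errors are independent across components, Cov(Tᵢ,Tⱼ) = Cov(Xᵢ,Xⱼ); the off-diagonal part of the true-score variance is the same as above.
True-score variance = [6.2²·0.95 + 9.5²·0.68] + 62.434 = 97.888 + 62.434 = 160.322.
Reliability = 160.322 / 191.124 = 0.839.

0.839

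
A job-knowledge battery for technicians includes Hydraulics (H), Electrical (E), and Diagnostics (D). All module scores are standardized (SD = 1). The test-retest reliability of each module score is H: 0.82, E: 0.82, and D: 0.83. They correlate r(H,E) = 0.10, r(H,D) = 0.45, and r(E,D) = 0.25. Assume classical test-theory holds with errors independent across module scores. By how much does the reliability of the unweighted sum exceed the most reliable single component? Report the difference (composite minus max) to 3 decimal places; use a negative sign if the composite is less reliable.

0.055

Var(sum) = 3 + 1.6 = 4.6; true-score variance = 2.47 + 1.6 = 4.07; composite reliability = 0.8848.
Max component reliability = 0.8300.
Difference = 0.8848 − 0.8300 = 0.055.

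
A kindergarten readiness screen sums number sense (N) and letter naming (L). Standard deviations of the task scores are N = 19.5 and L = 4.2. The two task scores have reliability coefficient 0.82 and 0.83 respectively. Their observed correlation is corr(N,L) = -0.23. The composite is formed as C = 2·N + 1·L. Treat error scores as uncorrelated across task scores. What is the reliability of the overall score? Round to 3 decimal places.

Var(C) = 2²·19.5² + 4.2² + 2·[2·19.5·4.2·(-0.23)] = 1538.64 − 75.348 = 1463.29.
Under uncorrelated errors the observed covariances equal the true-score covariances, so only the own-variance terms attenuate.
True-score variance = [2²·19.5²·0.82 + 4.2²·0.83] − 75.348 = 1261.86 − 75.348 = 1186.51.
Reliability = 1186.51 / 1463.29 = 0.811.

0.811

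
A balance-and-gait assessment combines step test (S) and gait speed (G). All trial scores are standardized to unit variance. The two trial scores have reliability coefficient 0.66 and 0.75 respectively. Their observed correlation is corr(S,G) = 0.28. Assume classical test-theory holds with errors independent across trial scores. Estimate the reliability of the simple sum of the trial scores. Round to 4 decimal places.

0.7695

Var(S+G) = 2 + 2·[0.28] = 2 + 0.56 = 2.56.
Under uncorrelated errors the observed covariances equal the true-score covariances, so only the own-variance terms attenuate.
True-score variance = [0.66 + 0.75] + 0.56 = 1.41 + 0.56 = 1.97.
Reliability = 1.97 / 2.56 = 0.7695.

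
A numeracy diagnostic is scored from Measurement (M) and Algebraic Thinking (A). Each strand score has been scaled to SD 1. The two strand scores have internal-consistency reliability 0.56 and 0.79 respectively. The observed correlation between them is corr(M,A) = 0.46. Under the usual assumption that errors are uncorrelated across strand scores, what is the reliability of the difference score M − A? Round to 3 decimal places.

0.398

Var(M−A) = 1 + 1 − 2·0.46 = 2 − 0.92 = 1.08.
Under uncorrelated errors the observed covariances equal the true-score covariances, so only the own-variance terms attenuate.
True-score variance = [0.56 + 0.79] − 0.92 = 1.35 − 0.92 = 0.43.
Reliability = 0.43 / 1.08 = 0.398.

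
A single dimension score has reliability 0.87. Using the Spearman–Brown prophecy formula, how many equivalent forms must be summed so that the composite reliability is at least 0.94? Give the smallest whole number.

3

k ≥ ρ*(1−ρ₁)/(ρ₁(1−ρ*)) = 0.94·0.13 / (0.87·0.06) = 2.341.
Smallest integer k = 3.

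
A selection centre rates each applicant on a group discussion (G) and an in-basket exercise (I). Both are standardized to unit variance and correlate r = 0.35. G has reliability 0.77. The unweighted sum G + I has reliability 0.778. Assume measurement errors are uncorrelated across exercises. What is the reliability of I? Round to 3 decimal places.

0.631

Var(G+I) = 2 + 2·0.35 = 2.700.
True-score variance = ρ_G + ρ_I + 2·0.35, so 0.778 = (0.77 + ρ_I + 0.70) / 2.700.
ρ_I = 0.778·2.700 − 0.77 − 0.70 = 0.631.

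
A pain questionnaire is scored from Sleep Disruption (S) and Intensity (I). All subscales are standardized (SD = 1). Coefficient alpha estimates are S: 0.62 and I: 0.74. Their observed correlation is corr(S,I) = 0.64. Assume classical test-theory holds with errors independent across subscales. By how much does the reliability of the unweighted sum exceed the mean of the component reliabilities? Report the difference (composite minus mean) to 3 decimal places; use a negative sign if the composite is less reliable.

0.125

Var(sum) = 2 + 1.28 = 3.28; true-score variance = 1.36 + 1.28 = 2.64; composite reliability = 0.8049.
Mean component reliability = 0.6800.
Difference = 0.8049 − 0.6800 = 0.125.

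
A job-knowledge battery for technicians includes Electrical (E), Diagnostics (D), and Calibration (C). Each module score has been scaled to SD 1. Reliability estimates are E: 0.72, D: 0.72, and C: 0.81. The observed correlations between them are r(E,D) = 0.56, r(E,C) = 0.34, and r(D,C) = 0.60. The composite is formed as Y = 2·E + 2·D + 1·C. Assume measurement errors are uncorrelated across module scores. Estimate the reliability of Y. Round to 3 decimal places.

Var(Y) = 2² + 2² + 1 + 2·[4·0.56 + 2·0.34 + 2·0.60] = 9 + 8.24 = 17.24.
With uncorrelated errors the cross-covariances are all true-score covariance, so they carry over unchanged; only the diagonal terms shrink to ρᵢσᵢ².
True-score variance = [2²·0.72 + 2²·0.72 + 0.81] + 8.24 = 6.57 + 8.24 = 14.81.
Reliability = 14.81 / 17.24 = 0.859.

0.859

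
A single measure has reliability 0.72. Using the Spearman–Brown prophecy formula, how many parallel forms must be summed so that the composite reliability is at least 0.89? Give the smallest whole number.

k ≥ ρ*(1−ρ₁)/(ρ₁(1−ρ*)) = 0.89·0.28 / (0.72·0.11) = 3.146.
Smallest integer k = 4.

4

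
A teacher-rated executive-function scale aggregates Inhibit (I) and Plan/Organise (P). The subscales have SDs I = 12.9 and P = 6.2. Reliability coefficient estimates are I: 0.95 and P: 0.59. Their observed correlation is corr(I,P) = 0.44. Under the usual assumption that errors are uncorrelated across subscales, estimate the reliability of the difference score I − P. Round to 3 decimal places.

0.821

Var(I−P) = 12.9² + 6.2² − 2·12.9·6.2·0.44 = 204.85 − 70.3824 = 134.468.
Under uncorrelated errors the observed covariances equal the true-score covariances, so only the own-variance terms attenuate.
True-score variance = [12.9²·0.95 + 6.2²·0.59] − 70.3824 = 180.769 − 70.3824 = 110.387.
Reliability = 110.387 / 134.468 = 0.821.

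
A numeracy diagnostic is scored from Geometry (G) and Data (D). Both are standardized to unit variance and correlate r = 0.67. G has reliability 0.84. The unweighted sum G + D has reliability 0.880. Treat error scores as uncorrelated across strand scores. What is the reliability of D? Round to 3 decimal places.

Var(G+D) = 2 + 2·0.67 = 3.340.
True-score variance = ρ_G + ρ_D + 2·0.67, so 0.880 = (0.84 + ρ_D + 1.34) / 3.340.
ρ_D = 0.880·3.340 − 0.84 − 1.34 = 0.759.

0.759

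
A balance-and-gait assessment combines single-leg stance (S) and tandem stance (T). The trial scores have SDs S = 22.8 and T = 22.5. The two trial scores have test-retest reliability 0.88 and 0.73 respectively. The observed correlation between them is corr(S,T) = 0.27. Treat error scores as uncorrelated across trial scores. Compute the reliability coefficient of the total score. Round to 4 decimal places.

Var(S+T) = 22.8² + 22.5² + 2·[22.8·22.5·0.27] = 1026.09 + 277.02 = 1303.11.
With uncorrelated errors the cross-covariances are all true-score covariance, so they carry over unchanged; only the diagonal terms shrink to ρᵢσᵢ².
True-score variance = [22.8²·0.88 + 22.5²·0.73] + 277.02 = 827.022 + 277.02 = 1104.04.
Reliability = 1104.04 / 1303.11 = 0.8472.

0.8472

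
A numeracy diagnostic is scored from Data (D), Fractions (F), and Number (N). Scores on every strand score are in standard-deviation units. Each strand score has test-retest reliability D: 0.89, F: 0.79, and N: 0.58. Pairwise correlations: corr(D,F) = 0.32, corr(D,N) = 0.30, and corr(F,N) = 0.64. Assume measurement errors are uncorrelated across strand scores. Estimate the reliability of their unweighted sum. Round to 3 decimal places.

Var(D+F+N) = 3 + 2·[0.32 + 0.30 + 0.64] = 3 + 2.52 = 5.52.
Under uncorrelated errors the observed covariances equal the true-score covariances, so only the own-variance terms attenuate.
True-score variance = [0.89 + 0.79 + 0.58] + 2.52 = 2.26 + 2.52 = 4.78.
Reliability = 4.78 / 5.52 = 0.866.

0.866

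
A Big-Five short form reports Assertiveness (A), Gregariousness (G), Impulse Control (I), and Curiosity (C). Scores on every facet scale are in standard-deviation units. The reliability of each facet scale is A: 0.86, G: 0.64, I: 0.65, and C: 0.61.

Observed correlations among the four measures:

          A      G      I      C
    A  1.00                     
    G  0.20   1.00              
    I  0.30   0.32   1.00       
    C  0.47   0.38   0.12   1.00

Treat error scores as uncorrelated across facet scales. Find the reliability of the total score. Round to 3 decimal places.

0.836

Var(A+G+I+C) = 4 + 2·[0.20 + 0.30 + 0.47 + 0.32 + 0.38 + 0.12] = 4 + 3.58 = 7.58.
Because errors are independent across components, Cov(Tᵢ,Tⱼ) = Cov(Xᵢ,Xⱼ); the off-diagonal part of the true-score variance is the same as above.
True-score variance = [0.86 + 0.64 + 0.65 + 0.61] + 3.58 = 2.76 + 3.58 = 6.34.
Reliability = 6.34 / 7.58 = 0.836.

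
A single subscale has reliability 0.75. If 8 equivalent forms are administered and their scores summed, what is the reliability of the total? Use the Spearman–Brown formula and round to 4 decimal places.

ρ_k = kρ / (1 + (k−1)ρ) = 8·0.75 / (1 + 7·0.75) = 6.000 / 6.250 = 0.9600.

0.9600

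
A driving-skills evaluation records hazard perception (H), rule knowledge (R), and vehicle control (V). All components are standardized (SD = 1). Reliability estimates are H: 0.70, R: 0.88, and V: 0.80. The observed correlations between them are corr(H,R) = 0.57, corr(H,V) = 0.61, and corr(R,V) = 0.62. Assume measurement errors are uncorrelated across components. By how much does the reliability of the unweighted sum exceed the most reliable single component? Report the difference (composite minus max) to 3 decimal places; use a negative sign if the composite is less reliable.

0.026

Var(sum) = 3 + 3.6 = 6.6; true-score variance = 2.38 + 3.6 = 5.98; composite reliability = 0.9061.
Max component reliability = 0.8800.
Difference = 0.9061 − 0.8800 = 0.026.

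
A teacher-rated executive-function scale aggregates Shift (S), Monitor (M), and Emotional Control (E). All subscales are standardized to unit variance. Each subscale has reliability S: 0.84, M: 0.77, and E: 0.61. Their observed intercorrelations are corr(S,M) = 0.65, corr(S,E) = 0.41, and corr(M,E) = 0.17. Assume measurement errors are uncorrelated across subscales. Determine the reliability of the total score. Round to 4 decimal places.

Var(S+M+E) = 3 + 2·[0.65 + 0.41 + 0.17] = 3 + 2.46 = 5.46.
With uncorrelated errors the cross-covariances are all true-score covariance, so they carry over unchanged; only the diagonal terms shrink to ρᵢσᵢ².
True-score variance = [0.84 + 0.77 + 0.61] + 2.46 = 2.22 + 2.46 = 4.68.
Reliability = 4.68 / 5.46 = 0.8571.

0.8571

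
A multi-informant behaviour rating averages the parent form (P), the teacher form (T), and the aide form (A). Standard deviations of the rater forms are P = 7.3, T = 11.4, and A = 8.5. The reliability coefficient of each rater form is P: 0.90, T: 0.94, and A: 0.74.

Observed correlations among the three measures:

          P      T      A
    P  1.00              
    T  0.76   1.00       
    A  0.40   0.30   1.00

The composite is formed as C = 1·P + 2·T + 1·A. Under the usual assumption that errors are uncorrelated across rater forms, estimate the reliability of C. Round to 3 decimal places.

Var(C) = 7.3² + 2²·11.4² + 8.5² + 2·[2·7.3·11.4·0.76 + 7.3·8.5·0.40 + 2·11.4·8.5·0.30] = 645.38 + 418.909 = 1064.29.
With uncorrelated errors the cross-covariances are all true-score covariance, so they carry over unchanged; only the diagonal terms shrink to ρᵢσᵢ².
True-score variance = [7.3²·0.90 + 2²·11.4²·0.94 + 8.5²·0.74] + 418.909 = 590.076 + 418.909 = 1008.98.
Reliability = 1008.98 / 1064.29 = 0.948.

0.948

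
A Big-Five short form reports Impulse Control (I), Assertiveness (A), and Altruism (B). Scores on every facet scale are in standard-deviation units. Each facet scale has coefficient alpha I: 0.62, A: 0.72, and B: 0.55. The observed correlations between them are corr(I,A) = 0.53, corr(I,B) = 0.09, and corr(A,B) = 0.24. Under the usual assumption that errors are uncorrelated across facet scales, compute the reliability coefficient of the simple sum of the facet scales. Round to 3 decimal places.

0.765

Var(I+A+B) = 3 + 2·[0.53 + 0.09 + 0.24] = 3 + 1.72 = 4.72.
Under uncorrelated errors the observed covariances equal the true-score covariances, so only the own-variance terms attenuate.
True-score variance = [0.62 + 0.72 + 0.55] + 1.72 = 1.89 + 1.72 = 3.61.
Reliability = 3.61 / 4.72 = 0.765.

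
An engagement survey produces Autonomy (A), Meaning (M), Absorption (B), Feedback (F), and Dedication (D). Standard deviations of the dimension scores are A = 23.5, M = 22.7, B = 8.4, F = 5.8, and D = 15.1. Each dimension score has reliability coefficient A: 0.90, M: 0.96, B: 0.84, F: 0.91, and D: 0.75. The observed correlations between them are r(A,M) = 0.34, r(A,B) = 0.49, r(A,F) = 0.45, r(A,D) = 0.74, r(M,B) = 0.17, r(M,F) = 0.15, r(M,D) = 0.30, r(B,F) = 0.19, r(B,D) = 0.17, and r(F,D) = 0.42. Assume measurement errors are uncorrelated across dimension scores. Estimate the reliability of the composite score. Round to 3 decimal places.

0.952

Var(A+M+B+F+D) = 23.5² + 22.7² + 8.4² + 5.8² + 15.1² + 2·[23.5·22.7·0.34 + 23.5·8.4·0.49 + 23.5·5.8·0.45 + 23.5·15.1·0.74 + 22.7·8.4·0.17 + 22.7·5.8·0.15 + 22.7·15.1·0.30 + 8.4·5.8·0.19 + 8.4·15.1·0.17 + 5.8·15.1·0.42] = 1399.75 + 1649.24 = 3048.99.
With uncorrelated errors the cross-covariances are all true-score covariance, so they carry over unchanged; only the diagonal terms shrink to ρᵢσᵢ².
True-score variance = [23.5²·0.90 + 22.7²·0.96 + 8.4²·0.84 + 5.8²·0.91 + 15.1²·0.75] + 1649.24 = 1252.59 + 1649.24 = 2901.84.
Reliability = 2901.84 / 3048.99 = 0.952.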